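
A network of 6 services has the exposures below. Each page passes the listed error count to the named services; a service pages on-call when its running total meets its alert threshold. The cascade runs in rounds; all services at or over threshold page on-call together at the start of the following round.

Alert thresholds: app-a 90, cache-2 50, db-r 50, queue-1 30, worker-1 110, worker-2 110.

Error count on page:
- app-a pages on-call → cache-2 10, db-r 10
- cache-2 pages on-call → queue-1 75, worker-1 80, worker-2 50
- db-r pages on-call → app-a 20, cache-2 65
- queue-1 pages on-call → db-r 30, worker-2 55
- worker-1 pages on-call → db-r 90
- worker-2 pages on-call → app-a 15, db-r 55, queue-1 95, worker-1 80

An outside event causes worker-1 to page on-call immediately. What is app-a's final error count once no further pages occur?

20

Round 1 — worker-1 pages on-call (initial).
  db-r: +90 → 90 ≥ 50
Round 2 — db-r pages on-call.
  app-a: +20 → 20 < 90
  cache-2: +65 → 65 ≥ 50
Round 3 — cache-2 pages on-call.
  queue-1: +75 → 75 ≥ 30
  worker-2: +50 → 50 < 110
Round 4 — queue-1 pages on-call.
  worker-2: +55 → 105 < 110
No further pages.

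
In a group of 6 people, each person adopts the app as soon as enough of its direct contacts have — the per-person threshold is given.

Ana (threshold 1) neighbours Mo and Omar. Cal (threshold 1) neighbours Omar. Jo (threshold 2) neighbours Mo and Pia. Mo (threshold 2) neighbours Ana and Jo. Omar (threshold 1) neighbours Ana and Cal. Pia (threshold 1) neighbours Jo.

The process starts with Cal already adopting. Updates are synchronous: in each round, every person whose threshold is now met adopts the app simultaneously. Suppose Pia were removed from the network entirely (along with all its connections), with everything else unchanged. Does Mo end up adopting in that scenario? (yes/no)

no

With Pia removed:
Round 1 — Cal adopts the app (initial).
Round 2 — checking thresholds:
  Omar: 1 of 2 neighbours ≥ 1, adopts the app.
Round 3 — checking thresholds:
  Ana: 1 of 2 neighbours ≥ 1, adopts the app.
Round 4 — no new adoptions; cascade stops.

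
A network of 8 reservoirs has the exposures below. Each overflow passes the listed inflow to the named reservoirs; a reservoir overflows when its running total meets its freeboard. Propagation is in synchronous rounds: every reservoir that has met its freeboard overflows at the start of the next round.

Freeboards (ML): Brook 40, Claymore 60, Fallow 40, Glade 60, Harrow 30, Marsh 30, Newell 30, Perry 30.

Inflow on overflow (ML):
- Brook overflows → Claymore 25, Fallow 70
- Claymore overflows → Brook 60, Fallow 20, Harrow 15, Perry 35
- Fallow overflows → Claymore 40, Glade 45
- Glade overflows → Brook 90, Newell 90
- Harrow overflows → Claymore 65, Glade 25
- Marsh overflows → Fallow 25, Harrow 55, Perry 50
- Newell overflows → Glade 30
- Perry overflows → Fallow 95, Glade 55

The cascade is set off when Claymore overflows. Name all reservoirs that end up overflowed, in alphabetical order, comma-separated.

Round 1 — Claymore overflows (initial).
  Brook: +60 → 60 ≥ 40
  Fallow: +20 → 20 < 40
  Harrow: +15 → 15 < 30
  Perry: +35 → 35 ≥ 30
Round 2 — Brook, Perry overflow.
  Fallow: +70+95 → 185 ≥ 40
  Glade: +55 → 55 < 60
Round 3 — Fallow overflows.
  Glade: +45 → 100 ≥ 60
Round 4 — Glade overflows.
  Newell: +90 → 90 ≥ 30
Round 5 — Newell overflows.
No further overflows.

Brook, Claymore, Fallow, Glade, Newell, Perry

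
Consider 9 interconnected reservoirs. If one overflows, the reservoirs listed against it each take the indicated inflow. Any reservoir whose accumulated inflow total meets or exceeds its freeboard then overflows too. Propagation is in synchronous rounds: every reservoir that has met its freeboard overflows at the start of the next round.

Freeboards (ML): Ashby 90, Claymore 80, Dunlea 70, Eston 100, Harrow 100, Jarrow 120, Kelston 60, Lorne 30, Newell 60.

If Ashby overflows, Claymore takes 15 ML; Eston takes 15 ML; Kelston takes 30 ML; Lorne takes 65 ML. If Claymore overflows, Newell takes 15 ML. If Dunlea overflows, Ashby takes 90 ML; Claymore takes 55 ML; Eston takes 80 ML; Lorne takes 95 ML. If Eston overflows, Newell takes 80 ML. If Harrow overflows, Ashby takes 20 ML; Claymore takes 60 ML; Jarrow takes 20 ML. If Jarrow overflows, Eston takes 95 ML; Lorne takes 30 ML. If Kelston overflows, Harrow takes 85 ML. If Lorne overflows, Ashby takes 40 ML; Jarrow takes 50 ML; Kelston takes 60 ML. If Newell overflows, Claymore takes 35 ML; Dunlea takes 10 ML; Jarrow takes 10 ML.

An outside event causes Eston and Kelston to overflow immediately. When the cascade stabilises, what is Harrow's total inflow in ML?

85

Round 1 — Eston, Kelston overflow (initial).
  Harrow: +85 → 85 < 100
  Newell: +80 → 80 ≥ 60
Round 2 — Newell overflows.
  Claymore: +35 → 35 < 80
  Dunlea: +10 → 10 < 70
  Jarrow: +10 → 10 < 120
No further overflows.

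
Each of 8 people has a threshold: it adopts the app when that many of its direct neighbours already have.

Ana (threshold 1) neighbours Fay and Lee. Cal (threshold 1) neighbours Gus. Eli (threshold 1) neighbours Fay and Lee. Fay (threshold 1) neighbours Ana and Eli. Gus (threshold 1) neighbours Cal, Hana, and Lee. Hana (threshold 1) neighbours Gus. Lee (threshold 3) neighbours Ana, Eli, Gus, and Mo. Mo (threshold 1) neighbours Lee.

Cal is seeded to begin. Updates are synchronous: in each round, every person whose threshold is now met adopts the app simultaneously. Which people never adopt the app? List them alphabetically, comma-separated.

Round 1 — Cal adopts the app (initial).
Round 2 — checking thresholds:
  Gus: 1 of 3 neighbours ≥ 1, adopts the app.
Round 3 — checking thresholds:
  Hana: 1 of 1 neighbours ≥ 1, adopts the app.
  Lee: 1 of 4 neighbours < 3, holds.
Round 4 — no new adoptions; cascade stops.

Ana, Eli, Fay, Lee, Mo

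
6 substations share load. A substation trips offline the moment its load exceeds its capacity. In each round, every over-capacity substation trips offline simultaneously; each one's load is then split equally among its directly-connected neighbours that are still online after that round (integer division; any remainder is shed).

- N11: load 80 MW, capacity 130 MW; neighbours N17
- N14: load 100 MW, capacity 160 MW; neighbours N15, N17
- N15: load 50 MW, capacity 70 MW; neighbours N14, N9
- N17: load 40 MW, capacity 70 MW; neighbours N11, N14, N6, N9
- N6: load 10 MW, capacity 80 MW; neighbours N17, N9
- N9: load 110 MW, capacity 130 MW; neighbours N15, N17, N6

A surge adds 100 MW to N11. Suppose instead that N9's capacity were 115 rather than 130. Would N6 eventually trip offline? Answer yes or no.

yes

With N9's capacity at 115:
Round 1 — N11 at 180 > 130. N11 trips offline.
  N11 sheds 180 MW to N17: 180 each.
    N17: 40+180 = 220 > 70
Round 2 — N17 trips offline.
  N17 sheds 220 MW to N14, N6, N9: 73 each (1 lost).
    N14: 100+73 = 173 > 160
    N6: 10+73 = 83 > 80
    N9: 110+73 = 183 > 115
Round 3 — N14, N6, N9 trip offline.
  N14 sheds 173 MW to N15: 173 each.
    N15: 50+173 = 223 > 70
  N6 sheds 83 MW: no online neighbours, lost.
  N9 sheds 183 MW to N15: 183 each.
    N15: 223+183 = 406 > 70
Round 4 — N15 trips offline.
  N15 sheds 406 MW: no online neighbours, lost.
No further trips.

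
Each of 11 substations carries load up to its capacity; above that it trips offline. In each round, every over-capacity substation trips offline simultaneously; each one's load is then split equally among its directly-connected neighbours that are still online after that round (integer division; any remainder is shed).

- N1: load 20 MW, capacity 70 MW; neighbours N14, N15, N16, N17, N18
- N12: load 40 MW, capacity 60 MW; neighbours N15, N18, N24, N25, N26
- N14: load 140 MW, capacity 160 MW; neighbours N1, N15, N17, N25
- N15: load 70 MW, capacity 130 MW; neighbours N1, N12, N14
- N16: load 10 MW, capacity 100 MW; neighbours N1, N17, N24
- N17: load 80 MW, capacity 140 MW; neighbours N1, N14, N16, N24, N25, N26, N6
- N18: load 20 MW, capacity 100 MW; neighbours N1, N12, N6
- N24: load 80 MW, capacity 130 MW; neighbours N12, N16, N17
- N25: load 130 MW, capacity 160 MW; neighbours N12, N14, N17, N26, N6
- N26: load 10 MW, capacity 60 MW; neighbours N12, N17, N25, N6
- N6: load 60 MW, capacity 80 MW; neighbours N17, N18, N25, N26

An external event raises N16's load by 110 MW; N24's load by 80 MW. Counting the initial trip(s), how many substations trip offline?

11

Round 1 — N16 at 120 > 100; N24 at 160 > 130. N16, N24 trip offline.
  N16 sheds 120 MW to N1, N17: 60 each.
    N1: 20+60 = 80 > 70
    N17: 80+60 = 140 ≤ 140
  N24 sheds 160 MW to N12, N17: 80 each.
    N12: 40+80 = 120 > 60
    N17: 140+80 = 220 > 140
Round 2 — N1, N12, N17 trip offline.
  N1 sheds 80 MW to N14, N15, N18: 26 each (2 lost).
    N14: 140+26 = 166 > 160
    N15: 70+26 = 96 ≤ 130
    N18: 20+26 = 46 ≤ 100
  N12 sheds 120 MW to N15, N18, N25, N26: 30 each.
    N15: 96+30 = 126 ≤ 130
    N18: 46+30 = 76 ≤ 100
    N25: 130+30 = 160 ≤ 160
    N26: 10+30 = 40 ≤ 60
  N17 sheds 220 MW to N14, N25, N26, N6: 55 each.
    N14: 166+55 = 221 > 160
    N25: 160+55 = 215 > 160
    N26: 40+55 = 95 > 60
    N6: 60+55 = 115 > 80
Round 3 — N14, N25, N26, N6 trip offline.
  N14 sheds 221 MW to N15: 221 each.
    N15: 126+221 = 347 > 130
  N25 sheds 215 MW: no online neighbours, lost.
  N26 sheds 95 MW: no online neighbours, lost.
  N6 sheds 115 MW to N18: 115 each.
    N18: 76+115 = 191 > 100
Round 4 — N15, N18 trip offline.
  N15 sheds 347 MW: no online neighbours, lost.
  N18 sheds 191 MW: no online neighbours, lost.
No further trips.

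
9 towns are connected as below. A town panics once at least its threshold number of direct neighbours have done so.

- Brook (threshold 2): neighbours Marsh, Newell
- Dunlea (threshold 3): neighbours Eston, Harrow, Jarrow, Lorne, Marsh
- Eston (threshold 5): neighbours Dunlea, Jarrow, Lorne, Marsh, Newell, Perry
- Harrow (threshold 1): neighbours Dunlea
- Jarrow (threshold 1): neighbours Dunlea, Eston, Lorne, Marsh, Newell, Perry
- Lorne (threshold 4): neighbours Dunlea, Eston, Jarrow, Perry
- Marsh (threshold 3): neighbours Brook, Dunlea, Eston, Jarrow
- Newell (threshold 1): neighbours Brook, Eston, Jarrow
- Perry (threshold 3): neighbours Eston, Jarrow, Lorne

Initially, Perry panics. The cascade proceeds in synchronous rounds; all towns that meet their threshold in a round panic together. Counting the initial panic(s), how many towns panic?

Round 1 — Perry panics (initial).
Round 2 — checking thresholds:
  Eston: 1 of 6 neighbours < 5, holds.
  Jarrow: 1 of 6 neighbours ≥ 1, panics.
  Lorne: 1 of 4 neighbours < 4, holds.
Round 3 — checking thresholds:
  Dunlea: 1 of 5 neighbours < 3, holds.
  Eston: 2 of 6 neighbours < 5, holds.
  Lorne: 2 of 4 neighbours < 4, holds.
  Marsh: 1 of 4 neighbours < 3, holds.
  Newell: 1 of 3 neighbours ≥ 1, panics.
Round 4 — no new panics; cascade stops.

3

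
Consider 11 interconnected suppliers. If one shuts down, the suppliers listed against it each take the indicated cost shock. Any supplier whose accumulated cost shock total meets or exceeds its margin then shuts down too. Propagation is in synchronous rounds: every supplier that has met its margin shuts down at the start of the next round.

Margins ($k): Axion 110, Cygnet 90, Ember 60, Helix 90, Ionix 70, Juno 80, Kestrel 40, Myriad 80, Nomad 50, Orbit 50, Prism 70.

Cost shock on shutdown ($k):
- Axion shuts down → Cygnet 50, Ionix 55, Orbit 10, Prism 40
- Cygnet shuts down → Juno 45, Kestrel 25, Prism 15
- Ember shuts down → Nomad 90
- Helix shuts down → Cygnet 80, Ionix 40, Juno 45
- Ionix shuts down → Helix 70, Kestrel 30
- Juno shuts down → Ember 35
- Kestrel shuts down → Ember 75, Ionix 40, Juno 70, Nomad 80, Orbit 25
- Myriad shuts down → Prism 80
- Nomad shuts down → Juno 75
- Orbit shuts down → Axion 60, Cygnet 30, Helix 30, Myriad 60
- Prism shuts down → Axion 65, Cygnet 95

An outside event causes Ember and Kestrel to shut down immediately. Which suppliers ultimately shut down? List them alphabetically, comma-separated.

Round 1 — Ember, Kestrel shut down (initial).
  Ionix: +40 → 40 < 70
  Juno: +70 → 70 < 80
  Nomad: +90+80 → 170 ≥ 50
  Orbit: +25 → 25 < 50
Round 2 — Nomad shuts down.
  Juno: +75 → 145 ≥ 80
Round 3 — Juno shuts down.
No further shutdowns.

Ember, Juno, Kestrel, Nomad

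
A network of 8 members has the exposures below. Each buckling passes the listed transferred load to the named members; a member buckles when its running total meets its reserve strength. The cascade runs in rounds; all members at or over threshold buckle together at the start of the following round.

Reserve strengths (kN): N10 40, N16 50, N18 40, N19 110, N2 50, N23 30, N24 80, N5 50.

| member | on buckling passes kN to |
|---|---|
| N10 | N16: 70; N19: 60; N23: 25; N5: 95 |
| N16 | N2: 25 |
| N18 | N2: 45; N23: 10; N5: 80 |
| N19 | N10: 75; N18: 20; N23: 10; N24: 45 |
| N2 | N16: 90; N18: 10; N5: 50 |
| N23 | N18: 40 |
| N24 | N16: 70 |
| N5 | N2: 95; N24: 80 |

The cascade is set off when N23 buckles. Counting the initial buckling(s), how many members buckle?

6

Round 1 — N23 buckles (initial).
  N18: +40 → 40 ≥ 40
Round 2 — N18 buckles.
  N2: +45 → 45 < 50
  N5: +80 → 80 ≥ 50
Round 3 — N5 buckles.
  N2: +95 → 140 ≥ 50
  N24: +80 → 80 ≥ 80
Round 4 — N2, N24 buckle.
  N16: +90+70 → 160 ≥ 50
Round 5 — N16 buckles.
No further bucklings.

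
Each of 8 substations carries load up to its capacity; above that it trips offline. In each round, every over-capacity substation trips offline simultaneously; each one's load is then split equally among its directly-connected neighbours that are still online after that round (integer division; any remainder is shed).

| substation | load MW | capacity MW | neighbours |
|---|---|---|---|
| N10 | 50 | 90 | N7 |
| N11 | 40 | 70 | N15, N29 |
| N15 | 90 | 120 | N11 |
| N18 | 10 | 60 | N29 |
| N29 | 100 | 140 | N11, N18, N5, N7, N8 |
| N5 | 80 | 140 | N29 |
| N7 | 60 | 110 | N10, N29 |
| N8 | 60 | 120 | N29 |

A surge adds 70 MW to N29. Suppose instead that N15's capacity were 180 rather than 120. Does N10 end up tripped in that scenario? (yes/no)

With N15's capacity at 180:
Round 1 — N29 at 170 > 140. N29 trips offline.
  N29 sheds 170 MW to N11, N18, N5, N7, N8: 34 each.
    N11: 40+34 = 74 > 70
    N18: 10+34 = 44 ≤ 60
    N5: 80+34 = 114 ≤ 140
    N7: 60+34 = 94 ≤ 110
    N8: 60+34 = 94 ≤ 120
Round 2 — N11 trips offline.
  N11 sheds 74 MW to N15: 74 each.
    N15: 90+74 = 164 ≤ 180
No further trips.

no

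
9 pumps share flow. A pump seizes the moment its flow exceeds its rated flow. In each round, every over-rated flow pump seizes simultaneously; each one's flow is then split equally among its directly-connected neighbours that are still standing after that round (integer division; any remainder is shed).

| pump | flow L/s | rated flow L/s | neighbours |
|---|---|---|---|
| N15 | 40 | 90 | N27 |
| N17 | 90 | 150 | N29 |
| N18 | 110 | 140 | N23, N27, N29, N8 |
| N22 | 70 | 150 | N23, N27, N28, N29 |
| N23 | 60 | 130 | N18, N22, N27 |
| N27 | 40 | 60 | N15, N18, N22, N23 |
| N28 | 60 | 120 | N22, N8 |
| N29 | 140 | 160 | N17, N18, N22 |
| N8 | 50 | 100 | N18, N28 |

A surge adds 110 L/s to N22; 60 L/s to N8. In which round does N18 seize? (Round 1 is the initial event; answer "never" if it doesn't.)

2

Round 1 — N22 at 180 > 150; N8 at 110 > 100. N22, N8 seize.
  N22 sheds 180 L/s to N23, N27, N28, N29: 45 each.
    N23: 60+45 = 105 ≤ 130
    N27: 40+45 = 85 > 60
    N28: 60+45 = 105 ≤ 120
    N29: 140+45 = 185 > 160
  N8 sheds 110 L/s to N18, N28: 55 each.
    N18: 110+55 = 165 > 140
    N28: 105+55 = 160 > 120
Round 2 — N18, N27, N28, N29 seize.
  N18 sheds 165 L/s to N23: 165 each.
    N23: 105+165 = 270 > 130
  N27 sheds 85 L/s to N15, N23: 42 each (1 lost).
    N15: 40+42 = 82 ≤ 90
    N23: 270+42 = 312 > 130
  N28 sheds 160 L/s: no online neighbours, lost.
  N29 sheds 185 L/s to N17: 185 each.
    N17: 90+185 = 275 > 150
Round 3 — N17, N23 seize.
  N17 sheds 275 L/s: no online neighbours, lost.
  N23 sheds 312 L/s: no online neighbours, lost.
No further seizures.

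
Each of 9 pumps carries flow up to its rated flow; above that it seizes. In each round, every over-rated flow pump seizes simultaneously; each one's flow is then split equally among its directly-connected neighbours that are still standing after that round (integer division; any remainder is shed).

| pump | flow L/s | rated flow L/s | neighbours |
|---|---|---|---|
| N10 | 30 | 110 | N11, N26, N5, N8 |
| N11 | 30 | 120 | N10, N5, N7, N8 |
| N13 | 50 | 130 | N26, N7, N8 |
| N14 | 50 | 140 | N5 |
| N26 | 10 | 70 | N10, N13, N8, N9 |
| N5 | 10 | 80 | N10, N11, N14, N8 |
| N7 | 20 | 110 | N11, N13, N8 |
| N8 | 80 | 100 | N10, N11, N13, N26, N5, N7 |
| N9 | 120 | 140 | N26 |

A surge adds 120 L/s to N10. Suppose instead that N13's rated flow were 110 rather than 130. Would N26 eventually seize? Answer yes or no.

no

With N13's rated flow at 110:
Round 1 — N10 at 150 > 110. N10 seizes.
  N10 sheds 150 L/s to N11, N26, N5, N8: 37 each (2 lost).
    N11: 30+37 = 67 ≤ 120
    N26: 10+37 = 47 ≤ 70
    N5: 10+37 = 47 ≤ 80
    N8: 80+37 = 117 > 100
Round 2 — N8 seizes.
  N8 sheds 117 L/s to N11, N13, N26, N5, N7: 23 each (2 lost).
    N11: 67+23 = 90 ≤ 120
    N13: 50+23 = 73 ≤ 110
    N26: 47+23 = 70 ≤ 70
    N5: 47+23 = 70 ≤ 80
    N7: 20+23 = 43 ≤ 110
No further seizures.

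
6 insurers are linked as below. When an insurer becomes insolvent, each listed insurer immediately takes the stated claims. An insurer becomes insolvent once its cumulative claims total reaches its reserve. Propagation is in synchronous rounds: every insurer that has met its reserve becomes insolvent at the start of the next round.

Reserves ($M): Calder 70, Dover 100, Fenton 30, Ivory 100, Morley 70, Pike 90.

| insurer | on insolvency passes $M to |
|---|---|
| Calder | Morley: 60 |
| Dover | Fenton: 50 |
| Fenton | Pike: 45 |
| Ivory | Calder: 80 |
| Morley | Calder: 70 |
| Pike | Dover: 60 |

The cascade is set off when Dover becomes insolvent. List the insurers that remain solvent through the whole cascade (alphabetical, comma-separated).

Round 1 — Dover becomes insolvent (initial).
  Fenton: +50 → 50 ≥ 30
Round 2 — Fenton becomes insolvent.
  Pike: +45 → 45 < 90
No further insolvencies.

Calder, Ivory, Morley, Pike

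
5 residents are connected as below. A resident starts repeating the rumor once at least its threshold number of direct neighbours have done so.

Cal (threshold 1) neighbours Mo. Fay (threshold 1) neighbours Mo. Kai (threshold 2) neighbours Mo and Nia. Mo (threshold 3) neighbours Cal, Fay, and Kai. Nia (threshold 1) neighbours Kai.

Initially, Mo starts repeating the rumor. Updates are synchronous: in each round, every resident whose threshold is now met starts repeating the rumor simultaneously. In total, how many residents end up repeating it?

Round 1 — Mo starts repeating the rumor (initial).
Round 2 — checking thresholds:
  Cal: 1 of 1 neighbours ≥ 1, starts repeating the rumor.
  Fay: 1 of 1 neighbours ≥ 1, starts repeating the rumor.
  Kai: 1 of 2 neighbours < 2, below threshold.
Round 3 — no new spreads; cascade stops.

3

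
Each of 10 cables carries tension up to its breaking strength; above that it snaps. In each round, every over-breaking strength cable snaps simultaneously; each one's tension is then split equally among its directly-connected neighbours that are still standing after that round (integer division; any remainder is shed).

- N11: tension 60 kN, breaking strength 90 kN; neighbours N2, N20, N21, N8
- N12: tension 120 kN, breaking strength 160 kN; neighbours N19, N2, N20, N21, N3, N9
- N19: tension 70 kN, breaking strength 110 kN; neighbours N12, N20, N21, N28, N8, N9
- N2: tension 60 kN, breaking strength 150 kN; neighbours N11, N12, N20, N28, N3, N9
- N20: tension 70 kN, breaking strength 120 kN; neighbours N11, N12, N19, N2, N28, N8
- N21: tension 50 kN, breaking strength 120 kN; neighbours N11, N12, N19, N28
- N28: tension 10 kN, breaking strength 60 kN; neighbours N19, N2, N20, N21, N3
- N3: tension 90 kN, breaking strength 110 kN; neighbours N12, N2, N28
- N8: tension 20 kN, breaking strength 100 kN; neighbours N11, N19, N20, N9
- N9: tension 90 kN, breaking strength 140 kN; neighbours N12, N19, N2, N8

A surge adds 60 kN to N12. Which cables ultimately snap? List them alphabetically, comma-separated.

N11, N12, N19, N2, N20, N21, N28, N3, N8, N9

Round 1 — N12 at 180 > 160. N12 snaps.
  N12 sheds 180 kN to N19, N2, N20, N21, N3, N9: 30 each.
    N19: 70+30 = 100 ≤ 110
    N2: 60+30 = 90 ≤ 150
    N20: 70+30 = 100 ≤ 120
    N21: 50+30 = 80 ≤ 120
    N3: 90+30 = 120 > 110
    N9: 90+30 = 120 ≤ 140
Round 2 — N3 snaps.
  N3 sheds 120 kN to N2, N28: 60 each.
    N2: 90+60 = 150 ≤ 150
    N28: 10+60 = 70 > 60
Round 3 — N28 snaps.
  N28 sheds 70 kN to N19, N2, N20, N21: 17 each (2 lost).
    N19: 100+17 = 117 > 110
    N2: 150+17 = 167 > 150
    N20: 100+17 = 117 ≤ 120
    N21: 80+17 = 97 ≤ 120
Round 4 — N19, N2 snap.
  N19 sheds 117 kN to N20, N21, N8, N9: 29 each (1 lost).
    N20: 117+29 = 146 > 120
    N21: 97+29 = 126 > 120
    N8: 20+29 = 49 ≤ 100
    N9: 120+29 = 149 > 140
  N2 sheds 167 kN to N11, N20, N9: 55 each (2 lost).
    N11: 60+55 = 115 > 90
    N20: 146+55 = 201 > 120
    N9: 149+55 = 204 > 140
Round 5 — N11, N20, N21, N9 snap.
  N11 sheds 115 kN to N8: 115 each.
    N8: 49+115 = 164 > 100
  N20 sheds 201 kN to N8: 201 each.
    N8: 164+201 = 365 > 100
  N21 sheds 126 kN: no online neighbours, lost.
  N9 sheds 204 kN to N8: 204 each.
    N8: 365+204 = 569 > 100
Round 6 — N8 snaps.
  N8 sheds 569 kN: no online neighbours, lost.
No further breaks.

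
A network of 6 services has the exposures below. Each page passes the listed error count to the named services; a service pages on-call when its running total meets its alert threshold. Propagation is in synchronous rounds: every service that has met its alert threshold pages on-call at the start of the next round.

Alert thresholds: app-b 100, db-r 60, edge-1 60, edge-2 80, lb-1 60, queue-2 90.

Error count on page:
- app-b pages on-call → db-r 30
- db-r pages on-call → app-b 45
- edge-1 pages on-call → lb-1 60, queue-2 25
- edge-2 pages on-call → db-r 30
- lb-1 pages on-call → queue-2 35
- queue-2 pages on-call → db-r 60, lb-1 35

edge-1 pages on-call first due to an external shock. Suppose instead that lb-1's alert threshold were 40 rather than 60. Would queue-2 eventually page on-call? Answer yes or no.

With lb-1's alert threshold at 40:
Round 1 — edge-1 pages on-call (initial).
  lb-1: +60 → 60 ≥ 40
  queue-2: +25 → 25 < 90
Round 2 — lb-1 pages on-call.
  queue-2: +35 → 60 < 90
No further pages.

no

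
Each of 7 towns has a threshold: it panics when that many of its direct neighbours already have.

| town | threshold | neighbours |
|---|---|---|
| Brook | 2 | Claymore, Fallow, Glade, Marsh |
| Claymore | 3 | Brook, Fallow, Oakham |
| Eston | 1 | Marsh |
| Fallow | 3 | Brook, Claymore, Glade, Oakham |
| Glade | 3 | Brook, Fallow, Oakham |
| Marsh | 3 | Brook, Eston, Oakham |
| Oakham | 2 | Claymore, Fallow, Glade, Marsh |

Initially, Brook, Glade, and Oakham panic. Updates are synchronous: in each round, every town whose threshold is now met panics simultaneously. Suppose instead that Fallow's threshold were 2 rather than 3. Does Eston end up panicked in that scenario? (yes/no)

With Fallow's threshold at 2:
Round 1 — Brook, Glade, Oakham panic (initial).
Round 2 — checking thresholds:
  Claymore: 2 of 3 neighbours < 3, not yet.
  Fallow: 3 of 4 neighbours ≥ 2, panics.
  Marsh: 2 of 3 neighbours < 3, not yet.
Round 3 — checking thresholds:
  Claymore: 3 of 3 neighbours ≥ 3, panics.
  Marsh: 2 of 3 neighbours < 3, not yet.
Round 4 — no new panics; cascade stops.

no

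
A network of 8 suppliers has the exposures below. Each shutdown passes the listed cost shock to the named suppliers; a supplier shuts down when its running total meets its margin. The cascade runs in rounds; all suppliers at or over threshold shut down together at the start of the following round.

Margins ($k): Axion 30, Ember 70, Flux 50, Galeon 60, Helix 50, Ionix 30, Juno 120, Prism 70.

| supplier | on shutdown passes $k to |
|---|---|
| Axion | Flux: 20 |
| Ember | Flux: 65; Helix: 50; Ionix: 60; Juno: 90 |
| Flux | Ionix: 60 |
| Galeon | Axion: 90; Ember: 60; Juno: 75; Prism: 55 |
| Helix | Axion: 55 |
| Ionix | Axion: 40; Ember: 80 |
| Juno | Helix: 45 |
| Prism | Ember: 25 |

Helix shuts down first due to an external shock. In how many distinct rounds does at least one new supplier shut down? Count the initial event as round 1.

Round 1 — Helix shuts down (initial).
  Axion: +55 → 55 ≥ 30
Round 2 — Axion shuts down.
  Flux: +20 → 20 < 50
No further shutdowns.

2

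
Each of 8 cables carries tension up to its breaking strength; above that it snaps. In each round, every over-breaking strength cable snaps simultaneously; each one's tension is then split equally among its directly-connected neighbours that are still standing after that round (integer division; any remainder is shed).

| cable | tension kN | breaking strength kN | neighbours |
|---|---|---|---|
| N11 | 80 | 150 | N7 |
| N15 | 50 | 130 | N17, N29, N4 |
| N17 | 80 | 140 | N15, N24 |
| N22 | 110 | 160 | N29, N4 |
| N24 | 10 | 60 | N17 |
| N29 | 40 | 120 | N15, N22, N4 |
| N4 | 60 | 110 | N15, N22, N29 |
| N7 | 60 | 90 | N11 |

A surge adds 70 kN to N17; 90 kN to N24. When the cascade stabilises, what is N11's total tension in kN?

Round 1 — N17 at 150 > 140; N24 at 100 > 60. N17, N24 snap.
  N17 sheds 150 kN to N15: 150 each.
    N15: 50+150 = 200 > 130
  N24 sheds 100 kN: no online neighbours, lost.
Round 2 — N15 snaps.
  N15 sheds 200 kN to N29, N4: 100 each.
    N29: 40+100 = 140 > 120
    N4: 60+100 = 160 > 110
Round 3 — N29, N4 snap.
  N29 sheds 140 kN to N22: 140 each.
    N22: 110+140 = 250 > 160
  N4 sheds 160 kN to N22: 160 each.
    N22: 250+160 = 410 > 160
Round 4 — N22 snaps.
  N22 sheds 410 kN: no online neighbours, lost.
No further breaks.

80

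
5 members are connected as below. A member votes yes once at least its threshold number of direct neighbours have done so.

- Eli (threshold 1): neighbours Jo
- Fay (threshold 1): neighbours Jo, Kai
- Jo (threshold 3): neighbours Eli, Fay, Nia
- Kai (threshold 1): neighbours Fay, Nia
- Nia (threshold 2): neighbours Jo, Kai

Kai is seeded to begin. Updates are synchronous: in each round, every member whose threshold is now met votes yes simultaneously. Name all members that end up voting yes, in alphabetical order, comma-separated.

Round 1 — Kai votes yes (initial).
Round 2 — checking thresholds:
  Fay: 1 of 2 neighbours ≥ 1, votes yes.
  Nia: 1 of 2 neighbours < 2, holds.
Round 3 — no new yes votes; cascade stops.

Fay, Kai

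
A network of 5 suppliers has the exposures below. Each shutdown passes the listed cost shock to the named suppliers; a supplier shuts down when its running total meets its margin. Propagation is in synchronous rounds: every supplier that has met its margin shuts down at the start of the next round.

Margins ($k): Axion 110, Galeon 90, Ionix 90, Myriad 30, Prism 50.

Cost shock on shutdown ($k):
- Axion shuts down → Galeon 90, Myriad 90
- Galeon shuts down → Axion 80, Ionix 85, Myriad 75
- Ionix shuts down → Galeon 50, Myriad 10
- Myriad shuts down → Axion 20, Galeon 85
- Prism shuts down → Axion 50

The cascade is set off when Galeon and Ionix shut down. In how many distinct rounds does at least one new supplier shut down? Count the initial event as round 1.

2

Round 1 — Galeon, Ionix shut down (initial).
  Axion: +80 → 80 < 110
  Myriad: +75+10 → 85 ≥ 30
Round 2 — Myriad shuts down.
  Axion: +20 → 100 < 110
No further shutdowns.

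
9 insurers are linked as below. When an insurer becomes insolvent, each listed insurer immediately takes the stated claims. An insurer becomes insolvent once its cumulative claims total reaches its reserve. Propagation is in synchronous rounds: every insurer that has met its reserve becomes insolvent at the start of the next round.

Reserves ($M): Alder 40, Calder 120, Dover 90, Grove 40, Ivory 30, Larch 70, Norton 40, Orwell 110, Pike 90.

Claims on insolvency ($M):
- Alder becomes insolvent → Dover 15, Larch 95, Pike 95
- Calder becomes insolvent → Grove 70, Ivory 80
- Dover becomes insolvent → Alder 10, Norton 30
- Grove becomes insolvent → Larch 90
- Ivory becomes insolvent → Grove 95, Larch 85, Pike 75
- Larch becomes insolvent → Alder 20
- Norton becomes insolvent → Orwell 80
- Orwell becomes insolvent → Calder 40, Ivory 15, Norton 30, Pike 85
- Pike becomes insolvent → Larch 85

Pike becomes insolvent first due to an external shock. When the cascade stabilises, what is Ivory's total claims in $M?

0

Round 1 — Pike becomes insolvent (initial).
  Larch: +85 → 85 ≥ 70
Round 2 — Larch becomes insolvent.
  Alder: +20 → 20 < 40
No further insolvencies.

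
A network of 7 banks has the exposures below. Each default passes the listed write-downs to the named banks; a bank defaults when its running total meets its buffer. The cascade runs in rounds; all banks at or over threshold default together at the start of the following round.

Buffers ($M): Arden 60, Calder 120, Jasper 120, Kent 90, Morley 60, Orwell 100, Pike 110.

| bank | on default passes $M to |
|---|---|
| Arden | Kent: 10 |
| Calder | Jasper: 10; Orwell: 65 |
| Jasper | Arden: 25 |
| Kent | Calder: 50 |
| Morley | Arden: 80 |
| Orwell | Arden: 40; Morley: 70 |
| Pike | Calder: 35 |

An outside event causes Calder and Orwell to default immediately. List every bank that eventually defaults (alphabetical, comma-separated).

Arden, Calder, Morley, Orwell

Round 1 — Calder, Orwell default (initial).
  Arden: +40 → 40 < 60
  Jasper: +10 → 10 < 120
  Morley: +70 → 70 ≥ 60
Round 2 — Morley defaults.
  Arden: +80 → 120 ≥ 60
Round 3 — Arden defaults.
  Kent: +10 → 10 < 90
No further defaults.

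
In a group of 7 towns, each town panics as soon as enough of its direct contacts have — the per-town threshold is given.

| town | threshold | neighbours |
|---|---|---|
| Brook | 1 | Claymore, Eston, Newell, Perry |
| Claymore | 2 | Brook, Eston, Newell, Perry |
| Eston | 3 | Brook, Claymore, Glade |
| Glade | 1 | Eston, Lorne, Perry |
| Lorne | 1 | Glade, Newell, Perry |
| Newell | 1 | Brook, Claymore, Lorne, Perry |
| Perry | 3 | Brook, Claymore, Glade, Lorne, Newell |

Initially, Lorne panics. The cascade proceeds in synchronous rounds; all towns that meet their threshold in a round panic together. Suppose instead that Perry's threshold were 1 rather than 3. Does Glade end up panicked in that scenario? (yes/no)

yes

With Perry's threshold at 1:
Round 1 — Lorne panics (initial).
Round 2 — checking thresholds:
  Glade: 1 of 3 neighbours ≥ 1, panics.
  Newell: 1 of 4 neighbours ≥ 1, panics.
  Perry: 1 of 5 neighbours ≥ 1, panics.
Round 3 — checking thresholds:
  Brook: 2 of 4 neighbours ≥ 1, panics.
  Claymore: 2 of 4 neighbours ≥ 2, panics.
  Eston: 1 of 3 neighbours < 3, holds.
Round 4 — checking thresholds:
  Eston: 3 of 3 neighbours ≥ 3, panics.
Round 5 — no new panics; cascade stops.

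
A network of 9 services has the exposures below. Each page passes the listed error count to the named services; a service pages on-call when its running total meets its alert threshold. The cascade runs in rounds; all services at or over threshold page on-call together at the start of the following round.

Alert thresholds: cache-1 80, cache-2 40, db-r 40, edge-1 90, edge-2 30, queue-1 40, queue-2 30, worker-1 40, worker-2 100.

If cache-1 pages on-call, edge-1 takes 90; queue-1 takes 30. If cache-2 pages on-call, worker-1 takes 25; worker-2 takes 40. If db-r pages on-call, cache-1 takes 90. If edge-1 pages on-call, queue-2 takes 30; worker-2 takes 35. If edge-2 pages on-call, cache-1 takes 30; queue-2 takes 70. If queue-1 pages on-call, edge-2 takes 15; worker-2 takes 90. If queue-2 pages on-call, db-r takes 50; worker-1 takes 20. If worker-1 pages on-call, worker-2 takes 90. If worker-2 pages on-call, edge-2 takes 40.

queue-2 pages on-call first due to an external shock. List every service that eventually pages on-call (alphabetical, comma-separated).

cache-1, db-r, edge-1, queue-2

Round 1 — queue-2 pages on-call (initial).
  db-r: +50 → 50 ≥ 40
  worker-1: +20 → 20 < 40
Round 2 — db-r pages on-call.
  cache-1: +90 → 90 ≥ 80
Round 3 — cache-1 pages on-call.
  edge-1: +90 → 90 ≥ 90
  queue-1: +30 → 30 < 40
Round 4 — edge-1 pages on-call.
  worker-2: +35 → 35 < 100
No further pages.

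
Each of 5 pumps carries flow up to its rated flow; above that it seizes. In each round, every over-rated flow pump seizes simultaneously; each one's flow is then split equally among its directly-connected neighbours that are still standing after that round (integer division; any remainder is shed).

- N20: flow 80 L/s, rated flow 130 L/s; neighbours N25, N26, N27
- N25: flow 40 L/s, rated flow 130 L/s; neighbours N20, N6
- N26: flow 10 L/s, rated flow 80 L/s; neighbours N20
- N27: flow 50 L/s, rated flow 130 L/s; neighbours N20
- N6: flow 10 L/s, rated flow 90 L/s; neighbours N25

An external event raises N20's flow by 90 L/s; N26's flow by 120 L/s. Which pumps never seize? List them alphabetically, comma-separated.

Round 1 — N20 at 170 > 130; N26 at 130 > 80. N20, N26 seize.
  N20 sheds 170 L/s to N25, N27: 85 each.
    N25: 40+85 = 125 ≤ 130
    N27: 50+85 = 135 > 130
  N26 sheds 130 L/s: no online neighbours, lost.
Round 2 — N27 seizes.
  N27 sheds 135 L/s: no online neighbours, lost.
No further seizures.

N25, N6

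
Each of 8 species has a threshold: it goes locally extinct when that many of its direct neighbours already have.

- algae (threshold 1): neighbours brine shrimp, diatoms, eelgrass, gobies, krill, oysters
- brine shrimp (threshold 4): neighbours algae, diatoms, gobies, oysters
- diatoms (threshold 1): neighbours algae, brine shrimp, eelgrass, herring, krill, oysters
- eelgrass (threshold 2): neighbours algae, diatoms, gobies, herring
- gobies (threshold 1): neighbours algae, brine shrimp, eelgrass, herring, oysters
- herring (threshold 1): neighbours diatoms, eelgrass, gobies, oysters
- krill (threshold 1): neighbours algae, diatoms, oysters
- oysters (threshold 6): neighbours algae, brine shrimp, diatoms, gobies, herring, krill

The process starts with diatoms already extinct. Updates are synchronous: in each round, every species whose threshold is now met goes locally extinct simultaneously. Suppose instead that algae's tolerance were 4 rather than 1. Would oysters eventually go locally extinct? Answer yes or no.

no

With algae's tolerance at 4:
Round 1 — diatoms goes locally extinct (initial).
Round 2 — checking thresholds:
  algae: 1 of 6 neighbours < 4, below threshold.
  brine shrimp: 1 of 4 neighbours < 4, below threshold.
  eelgrass: 1 of 4 neighbours < 2, below threshold.
  herring: 1 of 4 neighbours ≥ 1, goes locally extinct.
  krill: 1 of 3 neighbours ≥ 1, goes locally extinct.
  oysters: 1 of 6 neighbours < 6, below threshold.
Round 3 — checking thresholds:
  algae: 2 of 6 neighbours < 4, below threshold.
  brine shrimp: 1 of 4 neighbours < 4, below threshold.
  eelgrass: 2 of 4 neighbours ≥ 2, goes locally extinct.
  gobies: 1 of 5 neighbours ≥ 1, goes locally extinct.
  oysters: 3 of 6 neighbours < 6, below threshold.
Round 4 — checking thresholds:
  algae: 4 of 6 neighbours ≥ 4, goes locally extinct.
  brine shrimp: 2 of 4 neighbours < 4, below threshold.
  oysters: 4 of 6 neighbours < 6, below threshold.
Round 5 — no new extinctions; cascade stops.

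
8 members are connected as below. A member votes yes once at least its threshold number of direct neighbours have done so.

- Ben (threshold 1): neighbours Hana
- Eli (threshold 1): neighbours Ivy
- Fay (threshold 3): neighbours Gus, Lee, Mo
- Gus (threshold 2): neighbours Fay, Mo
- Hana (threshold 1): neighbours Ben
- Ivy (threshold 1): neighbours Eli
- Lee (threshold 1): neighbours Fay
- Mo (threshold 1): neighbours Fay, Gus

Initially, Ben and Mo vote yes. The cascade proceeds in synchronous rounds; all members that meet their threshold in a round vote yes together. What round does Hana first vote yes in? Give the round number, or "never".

Round 1 — Ben, Mo vote yes (initial).
Round 2 — checking thresholds:
  Fay: 1 of 3 neighbours < 3, not yet.
  Gus: 1 of 2 neighbours < 2, not yet.
  Hana: 1 of 1 neighbours ≥ 1, votes yes.
Round 3 — no new yes votes; cascade stops.

2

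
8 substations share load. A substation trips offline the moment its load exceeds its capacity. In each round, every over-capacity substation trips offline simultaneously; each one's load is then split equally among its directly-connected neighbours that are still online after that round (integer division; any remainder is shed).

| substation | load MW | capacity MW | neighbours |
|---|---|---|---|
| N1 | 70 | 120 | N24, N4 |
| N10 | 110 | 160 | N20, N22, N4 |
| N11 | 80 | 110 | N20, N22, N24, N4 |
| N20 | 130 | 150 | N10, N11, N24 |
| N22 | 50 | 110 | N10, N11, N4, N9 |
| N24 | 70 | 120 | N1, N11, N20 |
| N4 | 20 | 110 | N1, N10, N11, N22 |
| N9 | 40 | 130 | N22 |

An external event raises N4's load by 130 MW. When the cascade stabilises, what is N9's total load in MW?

Round 1 — N4 at 150 > 110. N4 trips offline.
  N4 sheds 150 MW to N1, N10, N11, N22: 37 each (2 lost).
    N1: 70+37 = 107 ≤ 120
    N10: 110+37 = 147 ≤ 160
    N11: 80+37 = 117 > 110
    N22: 50+37 = 87 ≤ 110
Round 2 — N11 trips offline.
  N11 sheds 117 MW to N20, N22, N24: 39 each.
    N20: 130+39 = 169 > 150
    N22: 87+39 = 126 > 110
    N24: 70+39 = 109 ≤ 120
Round 3 — N20, N22 trip offline.
  N20 sheds 169 MW to N10, N24: 84 each (1 lost).
    N10: 147+84 = 231 > 160
    N24: 109+84 = 193 > 120
  N22 sheds 126 MW to N10, N9: 63 each.
    N10: 231+63 = 294 > 160
    N9: 40+63 = 103 ≤ 130
Round 4 — N10, N24 trip offline.
  N10 sheds 294 MW: no online neighbours, lost.
  N24 sheds 193 MW to N1: 193 each.
    N1: 107+193 = 300 > 120
Round 5 — N1 trips offline.
  N1 sheds 300 MW: no online neighbours, lost.
No further trips.

103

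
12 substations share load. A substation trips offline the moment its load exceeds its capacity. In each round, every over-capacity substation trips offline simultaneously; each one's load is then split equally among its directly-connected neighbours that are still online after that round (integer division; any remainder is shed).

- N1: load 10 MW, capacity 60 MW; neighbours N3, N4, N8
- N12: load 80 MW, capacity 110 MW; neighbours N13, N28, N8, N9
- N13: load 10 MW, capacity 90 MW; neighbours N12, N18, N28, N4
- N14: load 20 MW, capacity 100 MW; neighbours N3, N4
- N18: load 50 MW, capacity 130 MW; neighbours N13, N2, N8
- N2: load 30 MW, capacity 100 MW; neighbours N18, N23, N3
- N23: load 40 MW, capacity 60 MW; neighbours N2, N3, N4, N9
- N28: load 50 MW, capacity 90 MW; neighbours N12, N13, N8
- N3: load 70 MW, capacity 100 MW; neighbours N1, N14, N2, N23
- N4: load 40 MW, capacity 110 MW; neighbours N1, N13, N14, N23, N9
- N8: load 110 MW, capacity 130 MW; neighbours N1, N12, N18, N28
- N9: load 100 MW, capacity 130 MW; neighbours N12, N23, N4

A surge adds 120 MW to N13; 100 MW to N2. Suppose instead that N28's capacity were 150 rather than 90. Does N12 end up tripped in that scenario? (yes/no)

yes

With N28's capacity at 150:
Round 1 — N13 at 130 > 90; N2 at 130 > 100. N13, N2 trip offline.
  N13 sheds 130 MW to N12, N18, N28, N4: 32 each (2 lost).
    N12: 80+32 = 112 > 110
    N18: 50+32 = 82 ≤ 130
    N28: 50+32 = 82 ≤ 150
    N4: 40+32 = 72 ≤ 110
  N2 sheds 130 MW to N18, N23, N3: 43 each (1 lost).
    N18: 82+43 = 125 ≤ 130
    N23: 40+43 = 83 > 60
    N3: 70+43 = 113 > 100
Round 2 — N12, N23, N3 trip offline.
  N12 sheds 112 MW to N28, N8, N9: 37 each (1 lost).
    N28: 82+37 = 119 ≤ 150
    N8: 110+37 = 147 > 130
    N9: 100+37 = 137 > 130
  N23 sheds 83 MW to N4, N9: 41 each (1 lost).
    N4: 72+41 = 113 > 110
    N9: 137+41 = 178 > 130
  N3 sheds 113 MW to N1, N14: 56 each (1 lost).
    N1: 10+56 = 66 > 60
    N14: 20+56 = 76 ≤ 100
Round 3 — N1, N4, N8, N9 trip offline.
  N1 sheds 66 MW: no online neighbours, lost.
  N4 sheds 113 MW to N14: 113 each.
    N14: 76+113 = 189 > 100
  N8 sheds 147 MW to N18, N28: 73 each (1 lost).
    N18: 125+73 = 198 > 130
    N28: 119+73 = 192 > 150
  N9 sheds 178 MW: no online neighbours, lost.
Round 4 — N14, N18, N28 trip offline.
  N14 sheds 189 MW: no online neighbours, lost.
  N18 sheds 198 MW: no online neighbours, lost.
  N28 sheds 192 MW: no online neighbours, lost.
No further trips.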